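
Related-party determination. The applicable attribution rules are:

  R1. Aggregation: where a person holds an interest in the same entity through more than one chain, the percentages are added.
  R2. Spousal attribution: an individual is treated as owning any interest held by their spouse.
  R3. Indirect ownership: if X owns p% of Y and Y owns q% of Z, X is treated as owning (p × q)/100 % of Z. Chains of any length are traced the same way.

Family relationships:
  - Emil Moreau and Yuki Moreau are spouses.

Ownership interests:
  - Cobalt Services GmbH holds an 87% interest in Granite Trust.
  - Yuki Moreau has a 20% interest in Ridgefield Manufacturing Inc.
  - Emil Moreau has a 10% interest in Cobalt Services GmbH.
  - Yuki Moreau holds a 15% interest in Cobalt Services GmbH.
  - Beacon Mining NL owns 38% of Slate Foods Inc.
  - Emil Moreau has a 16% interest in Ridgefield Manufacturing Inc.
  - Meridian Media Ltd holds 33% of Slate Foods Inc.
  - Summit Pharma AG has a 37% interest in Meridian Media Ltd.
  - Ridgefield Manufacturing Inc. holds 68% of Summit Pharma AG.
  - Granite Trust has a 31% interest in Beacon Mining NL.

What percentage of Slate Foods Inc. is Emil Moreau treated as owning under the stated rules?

By spousal attribution (R2), Emil Moreau is treated as also owning Yuki Moreau's interest in Cobalt Services GmbH, giving 10% + 15% = 25%.
By spousal attribution (R2), Emil Moreau is treated as also owning Yuki Moreau's interest in Ridgefield Manufacturing Inc, giving 16% + 20% = 36%.
Chain via Cobalt Services GmbH → Granite Trust → Beacon Mining NL (R3): 25% × 87% × 31% × 38% = 2.56215% of Slate Foods Inc.
Chain via Ridgefield Manufacturing Inc. → Summit Pharma AG → Meridian Media Ltd (R3): 36% × 68% × 37% × 33% = 2.989008% of Slate Foods Inc.
Aggregating (R1): 2.56215% + 2.989008% = 5.551158%.

5.551158%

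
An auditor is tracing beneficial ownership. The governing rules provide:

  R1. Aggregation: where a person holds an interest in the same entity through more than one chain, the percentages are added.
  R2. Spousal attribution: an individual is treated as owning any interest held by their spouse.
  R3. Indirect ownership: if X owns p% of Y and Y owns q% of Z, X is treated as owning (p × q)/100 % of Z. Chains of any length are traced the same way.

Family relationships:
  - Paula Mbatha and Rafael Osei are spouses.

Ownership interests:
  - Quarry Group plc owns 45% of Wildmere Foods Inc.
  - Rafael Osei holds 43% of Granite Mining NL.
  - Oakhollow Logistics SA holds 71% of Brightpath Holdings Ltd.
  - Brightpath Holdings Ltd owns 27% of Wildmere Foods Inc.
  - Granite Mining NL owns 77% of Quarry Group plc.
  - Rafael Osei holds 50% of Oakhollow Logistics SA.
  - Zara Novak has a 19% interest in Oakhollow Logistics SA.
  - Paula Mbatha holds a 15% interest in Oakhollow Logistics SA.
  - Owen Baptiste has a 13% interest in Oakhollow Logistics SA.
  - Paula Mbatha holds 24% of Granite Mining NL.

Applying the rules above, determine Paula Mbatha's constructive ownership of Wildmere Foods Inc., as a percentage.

35.676%

By spousal attribution (R2), Paula Mbatha is treated as also owning Rafael Osei's interest in Oakhollow Logistics SA, giving 15% + 50% = 65%.
By spousal attribution (R2), Paula Mbatha is treated as also owning Rafael Osei's interest in Granite Mining NL, giving 24% + 43% = 67%.
Chain via Oakhollow Logistics SA → Brightpath Holdings Ltd (R3): 65% × 71% × 27% = 12.4605% of Wildmere Foods Inc.
Chain via Granite Mining NL → Quarry Group plc (R3): 67% × 77% × 45% = 23.2155% of Wildmere Foods Inc.
Aggregating (R1): 12.4605% + 23.2155% = 35.676%.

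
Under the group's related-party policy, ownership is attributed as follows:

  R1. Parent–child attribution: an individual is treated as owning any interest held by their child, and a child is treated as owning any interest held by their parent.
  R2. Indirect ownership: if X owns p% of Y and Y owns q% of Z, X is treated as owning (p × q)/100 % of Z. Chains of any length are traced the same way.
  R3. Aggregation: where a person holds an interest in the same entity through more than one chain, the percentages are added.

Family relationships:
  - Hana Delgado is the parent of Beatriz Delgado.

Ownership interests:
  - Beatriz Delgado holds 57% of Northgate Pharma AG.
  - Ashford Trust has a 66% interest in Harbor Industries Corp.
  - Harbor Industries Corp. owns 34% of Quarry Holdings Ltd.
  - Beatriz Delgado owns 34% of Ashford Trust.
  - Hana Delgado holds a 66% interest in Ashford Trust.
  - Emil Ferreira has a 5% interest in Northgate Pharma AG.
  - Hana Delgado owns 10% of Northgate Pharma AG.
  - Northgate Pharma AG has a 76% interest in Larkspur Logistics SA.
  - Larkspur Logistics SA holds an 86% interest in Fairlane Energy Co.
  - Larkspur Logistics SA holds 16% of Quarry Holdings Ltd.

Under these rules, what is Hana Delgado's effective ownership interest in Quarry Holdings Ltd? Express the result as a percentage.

30.5872%

By parent–child attribution (R1), Hana Delgado is treated as also owning Beatriz Delgado's interest in Ashford Trust, giving 66% + 34% = 100%.
By parent–child attribution (R1), Hana Delgado is treated as also owning Beatriz Delgado's interest in Northgate Pharma AG, giving 10% + 57% = 67%.
Chain via Ashford Trust → Harbor Industries Corp. (R2): 100% × 66% × 34% = 22.44% of Quarry Holdings Ltd.
Chain via Northgate Pharma AG → Larkspur Logistics SA (R2): 67% × 76% × 16% = 8.1472% of Quarry Holdings Ltd.
Aggregating (R3): 22.44% + 8.1472% = 30.5872%.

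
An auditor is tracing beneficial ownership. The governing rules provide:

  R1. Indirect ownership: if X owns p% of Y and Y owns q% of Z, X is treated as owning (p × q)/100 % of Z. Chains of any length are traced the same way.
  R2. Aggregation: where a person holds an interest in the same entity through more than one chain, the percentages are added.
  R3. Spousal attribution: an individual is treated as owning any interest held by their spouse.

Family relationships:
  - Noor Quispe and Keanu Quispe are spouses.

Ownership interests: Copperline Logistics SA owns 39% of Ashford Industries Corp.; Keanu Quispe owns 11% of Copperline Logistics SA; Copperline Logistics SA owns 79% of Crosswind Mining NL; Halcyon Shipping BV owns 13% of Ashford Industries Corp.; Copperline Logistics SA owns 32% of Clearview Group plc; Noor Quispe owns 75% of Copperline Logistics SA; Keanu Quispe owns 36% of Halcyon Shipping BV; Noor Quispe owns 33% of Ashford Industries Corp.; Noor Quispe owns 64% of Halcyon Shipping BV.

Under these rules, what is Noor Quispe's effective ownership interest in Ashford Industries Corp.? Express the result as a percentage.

79.54%

By spousal attribution (R3), Noor Quispe is treated as also owning Keanu Quispe's interest in Copperline Logistics SA, giving 75% + 11% = 86%.
By spousal attribution (R3), Noor Quispe is treated as also owning Keanu Quispe's interest in Halcyon Shipping BV, giving 64% + 36% = 100%.
Chain via Copperline Logistics SA (R1): 86% × 39% = 33.54% of Ashford Industries Corp.
Chain via Halcyon Shipping BV (R1): 100% × 13% = 13% of Ashford Industries Corp.
Direct interest in Ashford Industries Corp: 33%.
Aggregating (R2): 33.54% + 13% + 33% = 79.54%.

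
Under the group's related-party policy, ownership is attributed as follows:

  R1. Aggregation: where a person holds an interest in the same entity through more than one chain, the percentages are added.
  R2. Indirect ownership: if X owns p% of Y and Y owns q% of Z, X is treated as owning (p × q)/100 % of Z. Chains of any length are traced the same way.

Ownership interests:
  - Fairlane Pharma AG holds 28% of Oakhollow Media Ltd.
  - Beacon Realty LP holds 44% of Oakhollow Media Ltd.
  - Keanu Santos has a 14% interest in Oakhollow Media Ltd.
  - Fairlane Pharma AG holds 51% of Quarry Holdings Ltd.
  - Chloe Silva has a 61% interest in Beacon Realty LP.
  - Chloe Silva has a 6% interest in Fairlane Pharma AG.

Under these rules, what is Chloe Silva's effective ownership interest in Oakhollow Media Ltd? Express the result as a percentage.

28.52%

Chain via Beacon Realty LP (R2): 61% × 44% = 26.84% of Oakhollow Media Ltd.
Chain via Fairlane Pharma AG (R2): 6% × 28% = 1.68% of Oakhollow Media Ltd.
Aggregating (R1): 26.84% + 1.68% = 28.52%.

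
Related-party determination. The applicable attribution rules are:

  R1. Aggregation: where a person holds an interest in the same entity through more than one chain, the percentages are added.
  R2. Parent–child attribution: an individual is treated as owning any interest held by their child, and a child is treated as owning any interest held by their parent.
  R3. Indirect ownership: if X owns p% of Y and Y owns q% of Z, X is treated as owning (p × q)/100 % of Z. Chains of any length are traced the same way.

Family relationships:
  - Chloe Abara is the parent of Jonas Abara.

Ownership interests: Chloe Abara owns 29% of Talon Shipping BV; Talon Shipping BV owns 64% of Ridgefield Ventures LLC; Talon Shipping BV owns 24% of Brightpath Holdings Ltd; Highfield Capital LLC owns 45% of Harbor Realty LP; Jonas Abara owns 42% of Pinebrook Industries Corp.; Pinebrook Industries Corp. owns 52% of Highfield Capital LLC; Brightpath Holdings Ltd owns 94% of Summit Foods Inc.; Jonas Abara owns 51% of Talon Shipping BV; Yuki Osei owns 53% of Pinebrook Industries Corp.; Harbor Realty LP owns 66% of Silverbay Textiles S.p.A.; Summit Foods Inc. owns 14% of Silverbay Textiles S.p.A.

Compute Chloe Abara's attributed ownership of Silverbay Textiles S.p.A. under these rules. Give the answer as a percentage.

By parent–child attribution (R2), Chloe Abara is treated as also owning Jonas Abara's interest in Talon Shipping BV, giving 29% + 51% = 80%.
By parent–child attribution (R2), Chloe Abara is treated as owning Jonas Abara's 42% interest in Pinebrook Industries Corp.
Chain via Talon Shipping BV → Brightpath Holdings Ltd → Summit Foods Inc. (R3): 80% × 24% × 94% × 14% = 2.52672% of Silverbay Textiles S.p.A.
Chain via Pinebrook Industries Corp. → Highfield Capital LLC → Harbor Realty LP (R3): 42% × 52% × 45% × 66% = 6.48648% of Silverbay Textiles S.p.A.
Aggregating (R1): 2.52672% + 6.48648% = 9.0132%.

9.0132%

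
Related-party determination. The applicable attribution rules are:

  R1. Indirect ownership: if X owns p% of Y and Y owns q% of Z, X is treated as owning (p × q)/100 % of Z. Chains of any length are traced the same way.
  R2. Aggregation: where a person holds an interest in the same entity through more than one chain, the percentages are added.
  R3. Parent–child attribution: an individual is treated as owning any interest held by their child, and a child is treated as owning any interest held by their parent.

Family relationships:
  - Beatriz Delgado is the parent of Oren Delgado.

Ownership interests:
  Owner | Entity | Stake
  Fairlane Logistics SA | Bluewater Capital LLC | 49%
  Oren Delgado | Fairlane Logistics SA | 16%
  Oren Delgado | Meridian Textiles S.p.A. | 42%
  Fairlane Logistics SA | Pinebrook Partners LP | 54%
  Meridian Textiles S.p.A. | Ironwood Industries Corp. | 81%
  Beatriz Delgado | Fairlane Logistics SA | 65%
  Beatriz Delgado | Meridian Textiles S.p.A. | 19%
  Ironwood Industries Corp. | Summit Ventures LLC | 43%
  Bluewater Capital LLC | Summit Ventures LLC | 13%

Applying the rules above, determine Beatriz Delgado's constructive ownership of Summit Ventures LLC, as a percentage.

By parent–child attribution (R3), Beatriz Delgado is treated as also owning Oren Delgado's interest in Fairlane Logistics SA, giving 65% + 16% = 81%.
By parent–child attribution (R3), Beatriz Delgado is treated as also owning Oren Delgado's interest in Meridian Textiles S.p.A, giving 19% + 42% = 61%.
Chain via Fairlane Logistics SA → Bluewater Capital LLC (R1): 81% × 49% × 13% = 5.1597% of Summit Ventures LLC.
Chain via Meridian Textiles S.p.A. → Ironwood Industries Corp. (R1): 61% × 81% × 43% = 21.2463% of Summit Ventures LLC.
Aggregating (R2): 5.1597% + 21.2463% = 26.406%.

26.406%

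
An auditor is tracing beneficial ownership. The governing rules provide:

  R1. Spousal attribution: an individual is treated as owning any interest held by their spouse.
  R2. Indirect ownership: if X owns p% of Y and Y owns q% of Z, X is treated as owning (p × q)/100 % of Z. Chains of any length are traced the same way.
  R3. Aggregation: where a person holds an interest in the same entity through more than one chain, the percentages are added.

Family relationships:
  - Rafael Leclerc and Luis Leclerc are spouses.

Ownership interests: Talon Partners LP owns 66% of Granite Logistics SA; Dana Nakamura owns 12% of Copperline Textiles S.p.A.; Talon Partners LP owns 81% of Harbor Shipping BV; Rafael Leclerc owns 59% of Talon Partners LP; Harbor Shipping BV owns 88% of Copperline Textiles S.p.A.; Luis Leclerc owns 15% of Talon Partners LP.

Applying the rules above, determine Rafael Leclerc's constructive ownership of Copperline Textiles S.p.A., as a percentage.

52.7472%

By spousal attribution (R1), Rafael Leclerc is treated as also owning Luis Leclerc's interest in Talon Partners LP, giving 59% + 15% = 74%.
Chain via Talon Partners LP → Harbor Shipping BV (R2): 74% × 81% × 88% = 52.7472% of Copperline Textiles S.p.A.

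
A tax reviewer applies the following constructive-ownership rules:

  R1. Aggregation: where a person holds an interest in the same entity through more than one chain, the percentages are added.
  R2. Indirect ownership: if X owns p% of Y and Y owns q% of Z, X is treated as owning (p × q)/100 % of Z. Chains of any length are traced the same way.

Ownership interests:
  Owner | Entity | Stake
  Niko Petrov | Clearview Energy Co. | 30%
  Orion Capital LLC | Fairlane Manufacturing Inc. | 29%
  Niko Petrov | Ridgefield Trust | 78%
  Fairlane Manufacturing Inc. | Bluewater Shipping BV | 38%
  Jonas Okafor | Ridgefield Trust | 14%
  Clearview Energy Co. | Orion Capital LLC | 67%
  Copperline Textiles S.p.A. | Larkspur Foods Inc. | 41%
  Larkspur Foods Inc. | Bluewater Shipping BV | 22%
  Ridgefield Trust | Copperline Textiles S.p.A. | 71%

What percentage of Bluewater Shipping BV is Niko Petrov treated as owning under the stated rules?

Chain via Ridgefield Trust → Copperline Textiles S.p.A. → Larkspur Foods Inc. (R2): 78% × 71% × 41% × 22% = 4.995276% of Bluewater Shipping BV.
Chain via Clearview Energy Co. → Orion Capital LLC → Fairlane Manufacturing Inc. (R2): 30% × 67% × 29% × 38% = 2.21502% of Bluewater Shipping BV.
Aggregating (R1): 4.995276% + 2.21502% = 7.210296%.

7.210296%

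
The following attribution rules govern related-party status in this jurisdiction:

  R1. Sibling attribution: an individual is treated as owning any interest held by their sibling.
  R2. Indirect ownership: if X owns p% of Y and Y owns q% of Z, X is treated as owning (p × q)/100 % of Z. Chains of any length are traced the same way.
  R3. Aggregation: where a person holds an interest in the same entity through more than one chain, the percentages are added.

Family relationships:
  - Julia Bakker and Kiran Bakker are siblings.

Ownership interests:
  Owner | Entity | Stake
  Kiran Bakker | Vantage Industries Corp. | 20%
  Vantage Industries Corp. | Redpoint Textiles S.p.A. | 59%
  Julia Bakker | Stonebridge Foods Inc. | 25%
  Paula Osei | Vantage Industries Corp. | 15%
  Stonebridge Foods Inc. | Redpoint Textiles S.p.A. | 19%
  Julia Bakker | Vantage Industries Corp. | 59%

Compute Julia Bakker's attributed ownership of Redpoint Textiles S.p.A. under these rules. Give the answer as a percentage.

51.36%

By sibling attribution (R1), Julia Bakker is treated as also owning Kiran Bakker's interest in Vantage Industries Corp, giving 59% + 20% = 79%.
Chain via Stonebridge Foods Inc. (R2): 25% × 19% = 4.75% of Redpoint Textiles S.p.A.
Chain via Vantage Industries Corp. (R2): 79% × 59% = 46.61% of Redpoint Textiles S.p.A.
Aggregating (R3): 4.75% + 46.61% = 51.36%.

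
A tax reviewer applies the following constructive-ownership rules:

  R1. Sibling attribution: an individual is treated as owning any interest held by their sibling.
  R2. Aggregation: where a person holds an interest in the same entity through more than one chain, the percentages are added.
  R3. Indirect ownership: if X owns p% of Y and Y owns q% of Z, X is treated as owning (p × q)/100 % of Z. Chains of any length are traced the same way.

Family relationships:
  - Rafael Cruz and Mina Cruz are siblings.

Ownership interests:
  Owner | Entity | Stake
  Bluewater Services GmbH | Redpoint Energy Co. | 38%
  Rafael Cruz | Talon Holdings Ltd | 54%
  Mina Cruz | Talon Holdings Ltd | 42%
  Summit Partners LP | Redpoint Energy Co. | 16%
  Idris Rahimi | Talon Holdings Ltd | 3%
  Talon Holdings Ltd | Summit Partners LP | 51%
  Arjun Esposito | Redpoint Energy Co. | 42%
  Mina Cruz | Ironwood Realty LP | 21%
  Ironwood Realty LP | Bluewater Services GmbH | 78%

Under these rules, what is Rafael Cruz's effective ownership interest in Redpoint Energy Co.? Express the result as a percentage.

14.058%

By sibling attribution (R1), Rafael Cruz is treated as also owning Mina Cruz's interest in Talon Holdings Ltd, giving 54% + 42% = 96%.
By sibling attribution (R1), Rafael Cruz is treated as owning Mina Cruz's 21% interest in Ironwood Realty LP.
Chain via Talon Holdings Ltd → Summit Partners LP (R3): 96% × 51% × 16% = 7.8336% of Redpoint Energy Co.
Chain via Ironwood Realty LP → Bluewater Services GmbH (R3): 21% × 78% × 38% = 6.2244% of Redpoint Energy Co.
Aggregating (R2): 7.8336% + 6.2244% = 14.058%.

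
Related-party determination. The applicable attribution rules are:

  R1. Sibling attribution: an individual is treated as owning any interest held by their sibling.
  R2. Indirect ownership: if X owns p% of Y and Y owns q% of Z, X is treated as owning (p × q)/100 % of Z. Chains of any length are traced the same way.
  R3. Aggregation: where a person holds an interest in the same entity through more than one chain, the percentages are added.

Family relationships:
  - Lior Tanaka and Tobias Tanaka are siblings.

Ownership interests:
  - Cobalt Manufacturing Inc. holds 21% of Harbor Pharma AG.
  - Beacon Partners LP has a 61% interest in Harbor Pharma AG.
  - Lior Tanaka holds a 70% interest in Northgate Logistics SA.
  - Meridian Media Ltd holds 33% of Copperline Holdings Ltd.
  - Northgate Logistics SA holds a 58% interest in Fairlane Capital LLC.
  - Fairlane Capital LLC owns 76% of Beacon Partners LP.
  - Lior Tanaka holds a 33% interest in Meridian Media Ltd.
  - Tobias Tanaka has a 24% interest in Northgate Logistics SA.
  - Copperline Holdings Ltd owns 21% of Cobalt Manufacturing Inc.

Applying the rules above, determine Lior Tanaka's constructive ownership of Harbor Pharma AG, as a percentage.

25.755721%

By sibling attribution (R1), Lior Tanaka is treated as also owning Tobias Tanaka's interest in Northgate Logistics SA, giving 70% + 24% = 94%.
Chain via Meridian Media Ltd → Copperline Holdings Ltd → Cobalt Manufacturing Inc. (R2): 33% × 33% × 21% × 21% = 0.480249% of Harbor Pharma AG.
Chain via Northgate Logistics SA → Fairlane Capital LLC → Beacon Partners LP (R2): 94% × 58% × 76% × 61% = 25.275472% of Harbor Pharma AG.
Aggregating (R3): 0.480249% + 25.275472% = 25.755721%.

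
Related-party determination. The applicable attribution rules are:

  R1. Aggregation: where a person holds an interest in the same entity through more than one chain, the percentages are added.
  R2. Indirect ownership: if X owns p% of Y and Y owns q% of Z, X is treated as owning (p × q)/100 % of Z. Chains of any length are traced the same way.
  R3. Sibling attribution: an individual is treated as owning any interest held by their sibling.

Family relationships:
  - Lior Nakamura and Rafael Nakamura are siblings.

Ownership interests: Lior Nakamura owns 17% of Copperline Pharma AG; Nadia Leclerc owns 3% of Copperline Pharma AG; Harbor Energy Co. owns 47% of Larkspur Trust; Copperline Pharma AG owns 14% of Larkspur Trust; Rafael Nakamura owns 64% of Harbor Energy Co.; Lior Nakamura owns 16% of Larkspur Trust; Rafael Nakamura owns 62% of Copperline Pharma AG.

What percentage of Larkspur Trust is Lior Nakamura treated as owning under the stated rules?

By sibling attribution (R3), Lior Nakamura is treated as also owning Rafael Nakamura's interest in Copperline Pharma AG, giving 17% + 62% = 79%.
By sibling attribution (R3), Lior Nakamura is treated as owning Rafael Nakamura's 64% interest in Harbor Energy Co.
Chain via Copperline Pharma AG (R2): 79% × 14% = 11.06% of Larkspur Trust.
Direct interest in Larkspur Trust: 16%.
Chain via Harbor Energy Co. (R2): 64% × 47% = 30.08% of Larkspur Trust.
Aggregating (R1): 11.06% + 16% + 30.08% = 57.14%.

57.14%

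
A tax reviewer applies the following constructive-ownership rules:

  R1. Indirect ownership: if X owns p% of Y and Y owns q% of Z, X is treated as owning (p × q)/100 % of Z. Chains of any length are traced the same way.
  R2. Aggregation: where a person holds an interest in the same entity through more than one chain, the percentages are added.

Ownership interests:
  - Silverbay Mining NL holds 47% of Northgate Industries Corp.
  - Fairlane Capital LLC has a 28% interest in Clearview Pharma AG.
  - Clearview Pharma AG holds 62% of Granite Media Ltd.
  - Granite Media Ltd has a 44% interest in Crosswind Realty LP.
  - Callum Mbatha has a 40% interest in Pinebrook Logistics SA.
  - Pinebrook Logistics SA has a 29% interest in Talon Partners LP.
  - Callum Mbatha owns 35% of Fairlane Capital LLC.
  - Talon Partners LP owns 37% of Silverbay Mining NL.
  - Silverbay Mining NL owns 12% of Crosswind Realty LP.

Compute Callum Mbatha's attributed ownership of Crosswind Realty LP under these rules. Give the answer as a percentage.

Chain via Pinebrook Logistics SA → Talon Partners LP → Silverbay Mining NL (R1): 40% × 29% × 37% × 12% = 0.51504% of Crosswind Realty LP.
Chain via Fairlane Capital LLC → Clearview Pharma AG → Granite Media Ltd (R1): 35% × 28% × 62% × 44% = 2.67344% of Crosswind Realty LP.
Aggregating (R2): 0.51504% + 2.67344% = 3.18848%.

3.18848%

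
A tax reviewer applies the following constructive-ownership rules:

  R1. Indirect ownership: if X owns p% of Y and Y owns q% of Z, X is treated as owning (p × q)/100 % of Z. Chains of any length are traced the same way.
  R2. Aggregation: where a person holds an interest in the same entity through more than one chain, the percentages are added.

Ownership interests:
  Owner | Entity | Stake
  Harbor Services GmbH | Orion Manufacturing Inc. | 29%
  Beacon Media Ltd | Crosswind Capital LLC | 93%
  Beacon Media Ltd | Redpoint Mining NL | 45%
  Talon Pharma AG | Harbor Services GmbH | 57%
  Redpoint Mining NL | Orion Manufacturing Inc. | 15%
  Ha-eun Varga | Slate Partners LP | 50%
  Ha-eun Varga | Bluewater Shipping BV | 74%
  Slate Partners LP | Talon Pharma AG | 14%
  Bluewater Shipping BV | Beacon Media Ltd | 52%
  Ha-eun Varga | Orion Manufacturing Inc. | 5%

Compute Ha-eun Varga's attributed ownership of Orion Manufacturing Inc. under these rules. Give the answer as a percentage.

Chain via Slate Partners LP → Talon Pharma AG → Harbor Services GmbH (R1): 50% × 14% × 57% × 29% = 1.1571% of Orion Manufacturing Inc.
Chain via Bluewater Shipping BV → Beacon Media Ltd → Redpoint Mining NL (R1): 74% × 52% × 45% × 15% = 2.5974% of Orion Manufacturing Inc.
Direct interest in Orion Manufacturing Inc: 5%.
Aggregating (R2): 1.1571% + 2.5974% + 5% = 8.7545%.

8.7545%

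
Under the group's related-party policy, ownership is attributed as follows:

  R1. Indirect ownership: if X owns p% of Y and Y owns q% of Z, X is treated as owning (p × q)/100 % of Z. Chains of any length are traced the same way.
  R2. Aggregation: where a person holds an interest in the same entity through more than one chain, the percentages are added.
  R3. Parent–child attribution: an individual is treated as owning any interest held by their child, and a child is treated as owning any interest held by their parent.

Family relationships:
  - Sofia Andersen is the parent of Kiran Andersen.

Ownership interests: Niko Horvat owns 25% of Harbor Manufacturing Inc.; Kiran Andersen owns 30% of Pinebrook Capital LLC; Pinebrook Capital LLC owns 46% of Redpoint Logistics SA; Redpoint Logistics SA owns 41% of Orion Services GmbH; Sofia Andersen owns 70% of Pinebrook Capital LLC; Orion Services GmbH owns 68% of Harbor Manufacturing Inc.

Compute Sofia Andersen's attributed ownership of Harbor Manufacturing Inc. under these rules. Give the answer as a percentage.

12.8248%

By parent–child attribution (R3), Sofia Andersen is treated as also owning Kiran Andersen's interest in Pinebrook Capital LLC, giving 70% + 30% = 100%.
Chain via Pinebrook Capital LLC → Redpoint Logistics SA → Orion Services GmbH (R1): 100% × 46% × 41% × 68% = 12.8248% of Harbor Manufacturing Inc.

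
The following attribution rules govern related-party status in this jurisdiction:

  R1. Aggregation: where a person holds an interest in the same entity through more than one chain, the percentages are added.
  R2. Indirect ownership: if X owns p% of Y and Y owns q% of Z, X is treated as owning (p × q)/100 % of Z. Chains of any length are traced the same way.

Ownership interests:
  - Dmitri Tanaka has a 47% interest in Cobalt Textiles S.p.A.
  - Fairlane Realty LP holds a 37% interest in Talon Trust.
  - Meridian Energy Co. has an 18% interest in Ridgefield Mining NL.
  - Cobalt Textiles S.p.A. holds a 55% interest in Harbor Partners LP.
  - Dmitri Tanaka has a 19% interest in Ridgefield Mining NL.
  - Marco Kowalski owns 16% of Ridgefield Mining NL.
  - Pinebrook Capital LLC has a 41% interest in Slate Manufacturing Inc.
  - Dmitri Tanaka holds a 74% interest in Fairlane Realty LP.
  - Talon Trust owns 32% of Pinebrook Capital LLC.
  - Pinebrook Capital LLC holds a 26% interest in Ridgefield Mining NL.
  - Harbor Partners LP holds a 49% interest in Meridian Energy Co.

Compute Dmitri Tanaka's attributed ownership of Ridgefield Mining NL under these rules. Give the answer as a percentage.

Chain via Cobalt Textiles S.p.A. → Harbor Partners LP → Meridian Energy Co. (R2): 47% × 55% × 49% × 18% = 2.27997% of Ridgefield Mining NL.
Chain via Fairlane Realty LP → Talon Trust → Pinebrook Capital LLC (R2): 74% × 37% × 32% × 26% = 2.278016% of Ridgefield Mining NL.
Direct interest in Ridgefield Mining NL: 19%.
Aggregating (R1): 2.27997% + 2.278016% + 19% = 23.557986%.

23.557986%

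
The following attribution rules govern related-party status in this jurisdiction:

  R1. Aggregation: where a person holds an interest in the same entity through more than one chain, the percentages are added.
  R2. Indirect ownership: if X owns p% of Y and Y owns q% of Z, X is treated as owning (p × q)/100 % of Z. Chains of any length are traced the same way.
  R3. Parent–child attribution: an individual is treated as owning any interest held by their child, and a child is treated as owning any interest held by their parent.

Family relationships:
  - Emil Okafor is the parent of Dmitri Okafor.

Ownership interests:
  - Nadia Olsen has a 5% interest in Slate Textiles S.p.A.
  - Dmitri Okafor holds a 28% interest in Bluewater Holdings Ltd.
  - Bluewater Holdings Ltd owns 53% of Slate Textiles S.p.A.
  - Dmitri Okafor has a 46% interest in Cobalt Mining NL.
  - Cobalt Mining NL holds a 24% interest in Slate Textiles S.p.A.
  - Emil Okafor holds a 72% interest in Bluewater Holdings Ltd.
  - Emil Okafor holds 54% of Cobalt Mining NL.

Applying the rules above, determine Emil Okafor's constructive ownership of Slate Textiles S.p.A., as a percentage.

By parent–child attribution (R3), Emil Okafor is treated as also owning Dmitri Okafor's interest in Bluewater Holdings Ltd, giving 72% + 28% = 100%.
By parent–child attribution (R3), Emil Okafor is treated as also owning Dmitri Okafor's interest in Cobalt Mining NL, giving 54% + 46% = 100%.
Chain via Bluewater Holdings Ltd (R2): 100% × 53% = 53% of Slate Textiles S.p.A.
Chain via Cobalt Mining NL (R2): 100% × 24% = 24% of Slate Textiles S.p.A.
Aggregating (R1): 53% + 24% = 77%.

77%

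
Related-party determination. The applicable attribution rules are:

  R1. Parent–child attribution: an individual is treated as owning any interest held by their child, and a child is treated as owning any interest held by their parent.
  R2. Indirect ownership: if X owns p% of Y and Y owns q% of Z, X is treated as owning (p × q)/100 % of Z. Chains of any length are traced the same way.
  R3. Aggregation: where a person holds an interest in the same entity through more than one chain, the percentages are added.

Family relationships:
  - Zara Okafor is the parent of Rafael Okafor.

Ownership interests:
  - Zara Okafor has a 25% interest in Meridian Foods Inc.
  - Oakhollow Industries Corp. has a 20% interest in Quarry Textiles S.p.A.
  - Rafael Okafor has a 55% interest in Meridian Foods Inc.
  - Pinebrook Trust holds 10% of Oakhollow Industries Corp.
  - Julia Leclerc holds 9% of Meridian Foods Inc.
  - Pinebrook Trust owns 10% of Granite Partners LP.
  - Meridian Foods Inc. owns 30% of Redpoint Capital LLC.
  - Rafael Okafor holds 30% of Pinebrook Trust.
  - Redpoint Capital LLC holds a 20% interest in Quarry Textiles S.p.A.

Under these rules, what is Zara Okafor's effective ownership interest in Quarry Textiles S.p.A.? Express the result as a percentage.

5.4%

By parent–child attribution (R1), Zara Okafor is treated as also owning Rafael Okafor's interest in Meridian Foods Inc, giving 25% + 55% = 80%.
By parent–child attribution (R1), Zara Okafor is treated as owning Rafael Okafor's 30% interest in Pinebrook Trust.
Chain via Meridian Foods Inc. → Redpoint Capital LLC (R2): 80% × 30% × 20% = 4.8% of Quarry Textiles S.p.A.
Chain via Pinebrook Trust → Oakhollow Industries Corp. (R2): 30% × 10% × 20% = 0.6% of Quarry Textiles S.p.A.
Aggregating (R3): 4.8% + 0.6% = 5.4%.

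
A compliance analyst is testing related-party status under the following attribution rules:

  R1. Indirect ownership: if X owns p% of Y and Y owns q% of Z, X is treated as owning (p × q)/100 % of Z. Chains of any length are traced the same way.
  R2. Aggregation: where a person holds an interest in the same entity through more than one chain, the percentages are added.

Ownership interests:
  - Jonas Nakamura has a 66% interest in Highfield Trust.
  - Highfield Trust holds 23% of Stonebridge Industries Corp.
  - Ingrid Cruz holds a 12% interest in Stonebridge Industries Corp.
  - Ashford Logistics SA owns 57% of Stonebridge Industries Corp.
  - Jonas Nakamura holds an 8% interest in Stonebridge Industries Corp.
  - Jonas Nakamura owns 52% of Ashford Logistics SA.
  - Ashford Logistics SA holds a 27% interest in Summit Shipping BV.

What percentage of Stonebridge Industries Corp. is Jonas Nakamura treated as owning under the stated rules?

52.82%

Chain via Ashford Logistics SA (R1): 52% × 57% = 29.64% of Stonebridge Industries Corp.
Chain via Highfield Trust (R1): 66% × 23% = 15.18% of Stonebridge Industries Corp.
Direct interest in Stonebridge Industries Corp: 8%.
Aggregating (R2): 29.64% + 15.18% + 8% = 52.82%.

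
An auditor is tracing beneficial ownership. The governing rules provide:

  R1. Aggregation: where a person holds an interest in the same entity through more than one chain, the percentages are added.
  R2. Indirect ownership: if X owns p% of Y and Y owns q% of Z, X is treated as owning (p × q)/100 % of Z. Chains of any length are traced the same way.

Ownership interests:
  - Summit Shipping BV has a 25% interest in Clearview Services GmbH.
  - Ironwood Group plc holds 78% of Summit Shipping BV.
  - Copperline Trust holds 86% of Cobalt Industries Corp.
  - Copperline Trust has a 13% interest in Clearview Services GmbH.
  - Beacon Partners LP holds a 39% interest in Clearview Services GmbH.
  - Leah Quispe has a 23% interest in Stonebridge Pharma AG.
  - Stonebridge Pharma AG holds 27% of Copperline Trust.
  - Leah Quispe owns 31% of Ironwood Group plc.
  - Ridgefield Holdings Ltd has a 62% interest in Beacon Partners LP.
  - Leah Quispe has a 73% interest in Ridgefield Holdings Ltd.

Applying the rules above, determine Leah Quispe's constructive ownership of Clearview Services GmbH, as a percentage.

Chain via Ridgefield Holdings Ltd → Beacon Partners LP (R2): 73% × 62% × 39% = 17.6514% of Clearview Services GmbH.
Chain via Stonebridge Pharma AG → Copperline Trust (R2): 23% × 27% × 13% = 0.8073% of Clearview Services GmbH.
Chain via Ironwood Group plc → Summit Shipping BV (R2): 31% × 78% × 25% = 6.045% of Clearview Services GmbH.
Aggregating (R1): 17.6514% + 0.8073% + 6.045% = 24.5037%.

24.5037%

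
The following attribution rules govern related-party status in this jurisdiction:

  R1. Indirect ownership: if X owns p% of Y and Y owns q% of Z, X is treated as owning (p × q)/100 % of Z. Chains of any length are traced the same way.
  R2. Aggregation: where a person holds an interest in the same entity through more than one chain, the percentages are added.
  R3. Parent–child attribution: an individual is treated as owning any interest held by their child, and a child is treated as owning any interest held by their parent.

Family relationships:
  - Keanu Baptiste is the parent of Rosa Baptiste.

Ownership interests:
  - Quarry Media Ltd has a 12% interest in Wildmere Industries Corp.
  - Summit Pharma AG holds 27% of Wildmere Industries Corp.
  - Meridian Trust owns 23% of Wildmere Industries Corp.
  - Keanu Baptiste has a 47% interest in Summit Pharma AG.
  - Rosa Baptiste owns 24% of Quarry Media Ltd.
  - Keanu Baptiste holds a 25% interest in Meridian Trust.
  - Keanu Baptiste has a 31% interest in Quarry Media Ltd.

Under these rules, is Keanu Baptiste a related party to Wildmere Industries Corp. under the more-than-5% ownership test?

Yes

By parent–child attribution (R3), Keanu Baptiste is treated as also owning Rosa Baptiste's interest in Quarry Media Ltd, giving 31% + 24% = 55%.
Chain via Summit Pharma AG (R1): 47% × 27% = 12.69% of Wildmere Industries Corp.
Chain via Quarry Media Ltd (R1): 55% × 12% = 6.6% of Wildmere Industries Corp.
Chain via Meridian Trust (R1): 25% × 23% = 5.75% of Wildmere Industries Corp.
Aggregating (R2): 12.69% + 6.6% + 5.75% = 25.04%.
25.04% exceeds the 5% threshold, so Keanu is a related party to Wildmere Industries Corp.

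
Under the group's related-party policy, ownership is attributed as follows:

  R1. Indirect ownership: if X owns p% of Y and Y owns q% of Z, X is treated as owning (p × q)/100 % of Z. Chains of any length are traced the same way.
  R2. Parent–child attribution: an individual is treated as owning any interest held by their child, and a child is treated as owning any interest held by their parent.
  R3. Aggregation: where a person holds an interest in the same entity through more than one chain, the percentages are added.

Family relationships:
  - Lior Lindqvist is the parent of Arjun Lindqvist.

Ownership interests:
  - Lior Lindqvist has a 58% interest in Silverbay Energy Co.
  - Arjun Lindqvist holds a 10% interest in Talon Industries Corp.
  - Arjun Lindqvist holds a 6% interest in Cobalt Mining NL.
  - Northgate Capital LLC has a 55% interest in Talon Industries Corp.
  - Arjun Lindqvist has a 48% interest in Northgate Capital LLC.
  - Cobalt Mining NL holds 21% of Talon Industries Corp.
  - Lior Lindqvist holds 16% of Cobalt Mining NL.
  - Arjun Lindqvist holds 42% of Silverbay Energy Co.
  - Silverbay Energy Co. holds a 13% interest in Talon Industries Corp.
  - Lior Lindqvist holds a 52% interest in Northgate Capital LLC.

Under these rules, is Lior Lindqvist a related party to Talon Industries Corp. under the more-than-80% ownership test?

By parent–child attribution (R2), Lior Lindqvist is treated as also owning Arjun Lindqvist's interest in Northgate Capital LLC, giving 52% + 48% = 100%.
By parent–child attribution (R2), Lior Lindqvist is treated as also owning Arjun Lindqvist's interest in Cobalt Mining NL, giving 16% + 6% = 22%.
By parent–child attribution (R2), Lior Lindqvist is treated as also owning Arjun Lindqvist's interest in Silverbay Energy Co, giving 58% + 42% = 100%.
By parent–child attribution (R2), Lior Lindqvist is treated as owning Arjun Lindqvist's 10% interest in Talon Industries Corp.
Chain via Northgate Capital LLC (R1): 100% × 55% = 55% of Talon Industries Corp.
Chain via Cobalt Mining NL (R1): 22% × 21% = 4.62% of Talon Industries Corp.
Chain via Silverbay Energy Co. (R1): 100% × 13% = 13% of Talon Industries Corp.
Direct interest in Talon Industries Corp: 10%.
Aggregating (R3): 55% + 4.62% + 13% + 10% = 82.62%.
82.62% exceeds the 80% threshold, so Lior is a related party to Talon Industries Corp.

Yes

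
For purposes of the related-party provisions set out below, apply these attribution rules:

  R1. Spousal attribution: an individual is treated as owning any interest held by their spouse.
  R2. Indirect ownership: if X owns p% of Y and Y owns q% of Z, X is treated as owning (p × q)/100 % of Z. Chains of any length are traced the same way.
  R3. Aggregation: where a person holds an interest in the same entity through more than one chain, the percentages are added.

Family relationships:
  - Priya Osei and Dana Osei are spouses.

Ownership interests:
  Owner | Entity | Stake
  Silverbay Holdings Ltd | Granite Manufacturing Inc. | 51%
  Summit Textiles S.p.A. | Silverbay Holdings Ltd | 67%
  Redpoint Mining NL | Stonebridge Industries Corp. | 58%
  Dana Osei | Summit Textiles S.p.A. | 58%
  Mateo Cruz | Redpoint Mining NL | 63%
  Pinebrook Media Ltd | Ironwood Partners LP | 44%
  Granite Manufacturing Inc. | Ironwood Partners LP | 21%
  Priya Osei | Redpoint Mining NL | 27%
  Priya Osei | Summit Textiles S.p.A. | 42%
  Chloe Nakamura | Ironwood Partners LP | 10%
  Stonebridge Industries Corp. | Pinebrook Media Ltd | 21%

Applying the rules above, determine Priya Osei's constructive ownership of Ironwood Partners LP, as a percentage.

By spousal attribution (R1), Priya Osei is treated as also owning Dana Osei's interest in Summit Textiles S.p.A, giving 42% + 58% = 100%.
Chain via Summit Textiles S.p.A. → Silverbay Holdings Ltd → Granite Manufacturing Inc. (R2): 100% × 67% × 51% × 21% = 7.1757% of Ironwood Partners LP.
Chain via Redpoint Mining NL → Stonebridge Industries Corp. → Pinebrook Media Ltd (R2): 27% × 58% × 21% × 44% = 1.446984% of Ironwood Partners LP.
Aggregating (R3): 7.1757% + 1.446984% = 8.622684%.

8.622684%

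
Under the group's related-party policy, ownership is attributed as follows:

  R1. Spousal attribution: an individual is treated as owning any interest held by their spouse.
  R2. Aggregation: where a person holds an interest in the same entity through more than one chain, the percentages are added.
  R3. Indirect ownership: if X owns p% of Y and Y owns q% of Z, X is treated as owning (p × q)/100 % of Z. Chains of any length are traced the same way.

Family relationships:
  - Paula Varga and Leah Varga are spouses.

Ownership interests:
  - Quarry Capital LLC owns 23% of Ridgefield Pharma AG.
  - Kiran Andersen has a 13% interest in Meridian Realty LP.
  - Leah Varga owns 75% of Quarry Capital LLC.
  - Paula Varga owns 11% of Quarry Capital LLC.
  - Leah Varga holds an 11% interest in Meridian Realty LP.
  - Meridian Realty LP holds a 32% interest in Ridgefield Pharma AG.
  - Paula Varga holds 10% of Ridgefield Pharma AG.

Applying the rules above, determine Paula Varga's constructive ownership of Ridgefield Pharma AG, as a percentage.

33.3%

By spousal attribution (R1), Paula Varga is treated as also owning Leah Varga's interest in Quarry Capital LLC, giving 11% + 75% = 86%.
By spousal attribution (R1), Paula Varga is treated as owning Leah Varga's 11% interest in Meridian Realty LP.
Chain via Quarry Capital LLC (R3): 86% × 23% = 19.78% of Ridgefield Pharma AG.
Direct interest in Ridgefield Pharma AG: 10%.
Chain via Meridian Realty LP (R3): 11% × 32% = 3.52% of Ridgefield Pharma AG.
Aggregating (R2): 19.78% + 10% + 3.52% = 33.3%.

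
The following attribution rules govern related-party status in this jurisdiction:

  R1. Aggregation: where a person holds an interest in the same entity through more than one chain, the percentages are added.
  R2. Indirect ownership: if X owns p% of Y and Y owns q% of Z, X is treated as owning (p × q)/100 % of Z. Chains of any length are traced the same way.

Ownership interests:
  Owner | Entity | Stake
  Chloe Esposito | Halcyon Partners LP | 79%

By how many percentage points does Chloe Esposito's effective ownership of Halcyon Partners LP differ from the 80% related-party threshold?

1

Direct interest in Halcyon Partners LP: 79%.
79% falls short of the 80% threshold by 1 percentage points.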